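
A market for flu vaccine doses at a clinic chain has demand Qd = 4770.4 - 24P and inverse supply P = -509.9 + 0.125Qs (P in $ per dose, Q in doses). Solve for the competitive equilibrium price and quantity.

P* = 21.6, Q* = 4252

Inverting to quantity form: Qs = 4079.2 + 8P.
Equating demand and supply, 4770.4 - 24P = 4079.2 + 8P gives 32P = 691.2, so P* = 21.6.
Substitute back: Q* = 4770.4 - 24(21.6) = 4252.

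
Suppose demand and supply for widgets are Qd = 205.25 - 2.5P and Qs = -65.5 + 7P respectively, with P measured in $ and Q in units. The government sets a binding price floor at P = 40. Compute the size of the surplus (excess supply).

Surplus = 109.25

Evaluating both curves at the floor price 40 gives Qd = 105.25, Qs = 214.5.
Surplus = Qs - Qd = 214.5 - 105.25 = 109.25.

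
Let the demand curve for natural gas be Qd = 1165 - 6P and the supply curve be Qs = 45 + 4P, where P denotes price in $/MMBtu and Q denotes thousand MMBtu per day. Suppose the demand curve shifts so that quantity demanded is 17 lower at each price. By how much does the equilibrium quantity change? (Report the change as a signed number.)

At equilibrium Qd = Qs, so 1165 - 6P = 45 + 4P; collecting terms, 1120 = 10P and P* = 112.
Substitute back: Q* = 1165 - 6(112) = 493.
After the shift, demand is Qd = 1148 - 6P.
Re-solving, 10P = 1103 gives P = 110.3 and Q = 486.2.
ΔQ = 486.2 - 493 = -6.8.

ΔQ = -6.8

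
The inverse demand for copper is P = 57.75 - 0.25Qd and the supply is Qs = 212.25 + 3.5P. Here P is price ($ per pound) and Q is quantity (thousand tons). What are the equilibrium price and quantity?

Inverting to quantity form: Qd = 231 - 4P.
Set Qd = Qs: 231 - 4P = 212.25 + 3.5P, so 18.75 = 7.5P and P* = 2.5.
From the demand curve, Q* = 231 - 4(2.5) = 221.

P* = 2.5, Q* = 221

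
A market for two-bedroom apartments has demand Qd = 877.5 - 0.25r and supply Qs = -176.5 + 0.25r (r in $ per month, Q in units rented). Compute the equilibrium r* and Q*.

r* = 2108, Q* = 350.5

Set Qd = Qs: 877.5 - 0.25r = -176.5 + 0.25r, so 1054 = 0.5r and r* = 2108.
Plugging r* into demand: Q* = 877.5 - 0.25(2108) = 350.5.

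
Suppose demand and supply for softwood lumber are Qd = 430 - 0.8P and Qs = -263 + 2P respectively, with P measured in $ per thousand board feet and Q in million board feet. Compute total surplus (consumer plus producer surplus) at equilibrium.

Total surplus = 47096

The market clears where 430 - 0.8P = -263 + 2P. Rearranging, 2.8P = 693, hence P* = 247.5.
Plugging P* into demand: Q* = 430 - 0.8(247.5) = 232.
Demand choke price = 537.5; supply choke price = 131.5. CS = ½(537.5 - 247.5)(232) = 33640; PS = ½(247.5 - 131.5)(232) = 13456. Total surplus = 47096.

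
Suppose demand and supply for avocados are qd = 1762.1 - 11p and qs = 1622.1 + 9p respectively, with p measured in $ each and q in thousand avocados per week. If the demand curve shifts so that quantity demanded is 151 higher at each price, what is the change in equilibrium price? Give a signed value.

Δp = 7.55

The market clears where 1762.1 - 11p = 1622.1 + 9p. Rearranging, 20p = 140, hence p* = 7.
Substitute back: q* = 1762.1 - 11(7) = 1685.1.
After the shift, demand is qd = 1913.1 - 11p.
The new intersection has 291 = 20p, i.e. p = 14.55, q = 1753.05.
Δp = 14.55 - 7 = 7.55.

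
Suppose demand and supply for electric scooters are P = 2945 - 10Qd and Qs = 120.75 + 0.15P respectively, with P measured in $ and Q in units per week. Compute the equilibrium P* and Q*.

Inverting to quantity form: Qd = 294.5 - 0.1P.
At equilibrium Qd = Qs, so 294.5 - 0.1P = 120.75 + 0.15P; collecting terms, 173.75 = 0.25P and P* = 695.
From the demand curve, Q* = 294.5 - 0.1(695) = 225.

P* = 695, Q* = 225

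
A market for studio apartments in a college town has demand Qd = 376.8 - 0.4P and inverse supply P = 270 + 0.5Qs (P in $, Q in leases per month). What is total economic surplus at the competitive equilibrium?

Total surplus = 75264

Inverting to quantity form: Qs = -540 + 2P.
The market clears where 376.8 - 0.4P = -540 + 2P. Rearranging, 2.4P = 916.8, hence P* = 382.
Substitute back: Q* = 376.8 - 0.4(382) = 224.
Demand choke price = 942; supply choke price = 270. CS = ½(942 - 382)(224) = 62720; PS = ½(382 - 270)(224) = 12544. Total surplus = 75264.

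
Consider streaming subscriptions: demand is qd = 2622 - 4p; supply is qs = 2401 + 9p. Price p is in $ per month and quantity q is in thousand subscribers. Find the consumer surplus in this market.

Set qd = qs: 2622 - 4p = 2401 + 9p, so 221 = 13p and p* = 17.
Then q* = 2622 - 4(17) = 2554.
Demand choke price (qd = 0): p = 2622/4 = 655.5. Consumer surplus = ½ × (655.5 - 17) × 2554 = 815364.5.

Consumer surplus = 815364.5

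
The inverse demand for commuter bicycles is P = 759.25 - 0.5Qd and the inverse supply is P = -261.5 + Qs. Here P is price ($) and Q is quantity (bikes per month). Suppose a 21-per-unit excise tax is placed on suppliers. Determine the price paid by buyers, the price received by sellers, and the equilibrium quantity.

Inverting to quantity form: Qd = 1518.5 - 2P and Qs = 261.5 + P.
With a tax of 21 on suppliers, they supply based on the net price P_s = P_b - 21, so Qs = 240.5 + P_b.
Set Qd = Qs: 1518.5 - 2P_b = 240.5 + P_b, so 1278 = 3P_b and P_b = 426.
So P_s = 405 and the quantity traded is Q = 1518.5 - 2(426) = 666.5.

P_b = 426, P_s = 405, Q = 666.5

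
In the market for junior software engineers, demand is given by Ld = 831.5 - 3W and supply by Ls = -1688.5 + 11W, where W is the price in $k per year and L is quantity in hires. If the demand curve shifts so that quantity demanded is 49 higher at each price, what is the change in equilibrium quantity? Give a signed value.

ΔL = 38.5

Set Ld = Ls: 831.5 - 3W = -1688.5 + 11W, so 2520 = 14W and W* = 180.
From the demand curve, L* = 831.5 - 3(180) = 291.5.
After the shift, demand is Ld = 880.5 - 3W.
The new intersection has 2569 = 14W, i.e. W = 183.5, L = 330.
ΔL = 330 - 291.5 = 38.5.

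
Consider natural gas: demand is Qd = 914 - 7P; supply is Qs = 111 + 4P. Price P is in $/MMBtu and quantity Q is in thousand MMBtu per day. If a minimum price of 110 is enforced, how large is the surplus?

With P fixed at 110, quantity demanded is 144 and quantity supplied is 551.
Surplus = Qs - Qd = 551 - 144 = 407.

Surplus = 407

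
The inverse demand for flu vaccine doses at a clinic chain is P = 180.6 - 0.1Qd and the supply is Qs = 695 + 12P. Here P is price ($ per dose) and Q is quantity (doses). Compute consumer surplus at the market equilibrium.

Inverting to quantity form: Qd = 1806 - 10P.
At equilibrium Qd = Qs, so 1806 - 10P = 695 + 12P; collecting terms, 1111 = 22P and P* = 50.5.
Substitute back: Q* = 1806 - 10(50.5) = 1301.
Demand choke price (Qd = 0): P = 1806/10 = 180.6. Consumer surplus = ½ × (180.6 - 50.5) × 1301 = 84630.05.

Consumer surplus = 84630.05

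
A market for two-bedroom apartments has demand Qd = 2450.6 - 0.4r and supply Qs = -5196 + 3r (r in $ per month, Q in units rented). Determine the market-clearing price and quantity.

r* = 2249, Q* = 1551

Equating demand and supply, 2450.6 - 0.4r = -5196 + 3r gives 3.4r = 7646.6, so r* = 2249.
Plugging r* into demand: Q* = 2450.6 - 0.4(2249) = 1551.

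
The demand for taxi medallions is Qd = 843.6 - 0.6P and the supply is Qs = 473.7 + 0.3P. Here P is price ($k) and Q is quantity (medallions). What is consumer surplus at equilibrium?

Equating demand and supply, 843.6 - 0.6P = 473.7 + 0.3P gives 0.9P = 369.9, so P* = 411.
Plugging P* into demand: Q* = 843.6 - 0.6(411) = 597.
Demand choke price (Qd = 0): P = 843.6/0.6 = 1406. Consumer surplus = ½ × (1406 - 411) × 597 = 297007.5.

Consumer surplus = 297007.5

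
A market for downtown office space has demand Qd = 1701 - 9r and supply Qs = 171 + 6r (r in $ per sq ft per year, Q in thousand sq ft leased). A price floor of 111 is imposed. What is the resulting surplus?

At r = 111: Qd = 702 and Qs = 837.
Surplus = Qs - Qd = 837 - 702 = 135.

Surplus = 135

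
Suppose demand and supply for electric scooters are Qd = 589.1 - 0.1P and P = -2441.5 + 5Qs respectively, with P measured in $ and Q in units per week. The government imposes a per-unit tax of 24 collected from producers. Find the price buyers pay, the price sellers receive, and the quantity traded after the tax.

Solving each curve for Q: Qs = 488.3 + 0.2P.
With a tax of 24 on producers, they supply based on the net price P_s = P_b - 24, so Qs = 483.5 + 0.2P_b.
Equate demand and the shifted supply: 589.1 - 0.1P_b = 483.5 + 0.2P_b, giving 0.3P_b = 105.6, so P_b = 352.
So P_s = 328 and the quantity traded is Q = 589.1 - 0.1(352) = 553.9.

P_b = 352, P_s = 328, Q = 553.9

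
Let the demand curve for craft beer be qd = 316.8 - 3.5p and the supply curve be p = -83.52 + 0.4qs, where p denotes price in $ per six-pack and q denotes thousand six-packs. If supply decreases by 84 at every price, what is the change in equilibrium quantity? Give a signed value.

Solving each curve for q: qs = 208.8 + 2.5p.
The market clears where 316.8 - 3.5p = 208.8 + 2.5p. Rearranging, 6p = 108, hence p* = 18.
Then q* = 316.8 - 3.5(18) = 253.8.
After the shift, supply is qs = 124.8 + 2.5p.
New equilibrium: 192 = 6p, so p = 32 and q = 204.8.
Δq = 204.8 - 253.8 = -49.

Δq = -49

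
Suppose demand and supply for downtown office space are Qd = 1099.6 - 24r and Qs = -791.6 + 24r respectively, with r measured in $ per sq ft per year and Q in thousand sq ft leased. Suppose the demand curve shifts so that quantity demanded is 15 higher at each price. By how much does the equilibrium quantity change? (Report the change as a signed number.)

The market clears where 1099.6 - 24r = -791.6 + 24r. Rearranging, 48r = 1891.2, hence r* = 39.4.
From the demand curve, Q* = 1099.6 - 24(39.4) = 154.
After the shift, demand is Qd = 1114.6 - 24r.
New equilibrium: 1906.2 = 48r, so r = 39.7125 and Q = 161.5.
ΔQ = 161.5 - 154 = 7.5.

ΔQ = 7.5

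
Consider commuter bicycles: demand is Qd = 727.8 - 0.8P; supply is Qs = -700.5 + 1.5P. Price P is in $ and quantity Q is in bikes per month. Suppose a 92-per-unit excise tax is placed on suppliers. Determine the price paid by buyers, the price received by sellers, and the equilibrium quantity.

Suppliers keep P_s = P_b - 92 per unit, so supply in terms of the buyer price is Qs = -838.5 + 1.5P_b.
Set Qd = Qs: 727.8 - 0.8P_b = -838.5 + 1.5P_b, so 1566.3 = 2.3P_b and P_b = 681.
Then P_s = 681 - 92 = 589 and Q = 727.8 - 0.8(681) = 183.

P_b = 681, P_s = 589, Q = 183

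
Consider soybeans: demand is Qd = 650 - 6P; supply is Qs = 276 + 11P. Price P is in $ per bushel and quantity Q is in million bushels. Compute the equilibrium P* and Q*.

P* = 22, Q* = 518

Equating demand and supply, 650 - 6P = 276 + 11P gives 17P = 374, so P* = 22.
Then Q* = 650 - 6(22) = 518.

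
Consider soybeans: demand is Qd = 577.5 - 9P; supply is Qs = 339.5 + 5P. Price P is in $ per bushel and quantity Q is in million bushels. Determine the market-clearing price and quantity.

P* = 17, Q* = 424.5

The market clears where 577.5 - 9P = 339.5 + 5P. Rearranging, 14P = 238, hence P* = 17.
Then Q* = 577.5 - 9(17) = 424.5.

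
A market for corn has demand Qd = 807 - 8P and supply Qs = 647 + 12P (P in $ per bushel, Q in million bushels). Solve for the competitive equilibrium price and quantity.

P* = 8, Q* = 743

At equilibrium Qd = Qs, so 807 - 8P = 647 + 12P; collecting terms, 160 = 20P and P* = 8.
From the demand curve, Q* = 807 - 8(8) = 743.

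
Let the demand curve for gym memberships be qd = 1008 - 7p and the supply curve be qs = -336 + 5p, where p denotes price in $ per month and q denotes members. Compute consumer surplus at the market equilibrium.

Consumer surplus = 3584

Set qd = qs: 1008 - 7p = -336 + 5p, so 1344 = 12p and p* = 112.
Then q* = 1008 - 7(112) = 224.
Demand choke price (qd = 0): p = 1008/7 = 144. Consumer surplus = ½ × (144 - 112) × 224 = 3584.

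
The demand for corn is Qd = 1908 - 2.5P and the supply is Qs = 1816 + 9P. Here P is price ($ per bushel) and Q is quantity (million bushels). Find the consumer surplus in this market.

Consumer surplus = 712908.8

The market clears where 1908 - 2.5P = 1816 + 9P. Rearranging, 11.5P = 92, hence P* = 8.
From the demand curve, Q* = 1908 - 2.5(8) = 1888.
Demand choke price (Qd = 0): P = 1908/2.5 = 763.2. Consumer surplus = ½ × (763.2 - 8) × 1888 = 712908.8.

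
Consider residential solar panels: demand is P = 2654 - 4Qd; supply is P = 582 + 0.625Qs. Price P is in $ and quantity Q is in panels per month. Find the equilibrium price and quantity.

Inverting to quantity form: Qd = 663.5 - 0.25P and Qs = -931.2 + 1.6P.
Equating demand and supply, 663.5 - 0.25P = -931.2 + 1.6P gives 1.85P = 1594.7, so P* = 862.
Substitute back: Q* = 663.5 - 0.25(862) = 448.

P* = 862, Q* = 448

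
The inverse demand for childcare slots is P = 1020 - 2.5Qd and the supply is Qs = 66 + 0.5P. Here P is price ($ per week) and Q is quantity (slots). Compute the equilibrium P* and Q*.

P* = 380, Q* = 256

In direct form, Qd = 408 - 0.4P.
Set Qd = Qs: 408 - 0.4P = 66 + 0.5P, so 342 = 0.9P and P* = 380.
Substitute back: Q* = 408 - 0.4(380) = 256.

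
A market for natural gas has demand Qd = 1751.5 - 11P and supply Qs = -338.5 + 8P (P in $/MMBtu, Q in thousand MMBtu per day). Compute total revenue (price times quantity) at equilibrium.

Set Qd = Qs: 1751.5 - 11P = -338.5 + 8P, so 2090 = 19P and P* = 110.
Then Q* = 1751.5 - 11(110) = 541.5.
Total revenue = P* × Q* = 110 × 541.5 = 59565.

Total revenue = 59565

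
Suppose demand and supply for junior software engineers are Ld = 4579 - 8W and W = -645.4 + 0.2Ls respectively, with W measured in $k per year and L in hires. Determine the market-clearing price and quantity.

W* = 104, L* = 3747

In direct form, Ls = 3227 + 5W.
Set Ld = Ls: 4579 - 8W = 3227 + 5W, so 1352 = 13W and W* = 104.
From the demand curve, L* = 4579 - 8(104) = 3747.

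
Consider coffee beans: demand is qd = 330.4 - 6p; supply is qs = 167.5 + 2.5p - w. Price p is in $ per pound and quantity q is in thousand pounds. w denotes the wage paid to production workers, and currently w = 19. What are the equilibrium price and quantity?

With w = 19, supply is qs = 148.5 + 2.5p.
At equilibrium qd = qs, so 330.4 - 6p = 148.5 + 2.5p; collecting terms, 181.9 = 8.5p and p* = 21.4.
Then q* = 330.4 - 6(21.4) = 202.

p* = 21.4, q* = 202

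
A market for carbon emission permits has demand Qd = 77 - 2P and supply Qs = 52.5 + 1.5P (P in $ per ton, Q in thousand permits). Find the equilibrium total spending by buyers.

Total spending by buyers = 441

Set Qd = Qs: 77 - 2P = 52.5 + 1.5P, so 24.5 = 3.5P and P* = 7.
Plugging P* into demand: Q* = 77 - 2(7) = 63.
Total spending by buyers = P* × Q* = 7 × 63 = 441.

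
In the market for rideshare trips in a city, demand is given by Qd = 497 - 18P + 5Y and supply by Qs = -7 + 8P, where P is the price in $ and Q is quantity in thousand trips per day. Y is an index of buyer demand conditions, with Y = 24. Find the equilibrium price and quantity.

With Y = 24, demand is Qd = 617 - 18P.
At equilibrium Qd = Qs, so 617 - 18P = -7 + 8P; collecting terms, 624 = 26P and P* = 24.
Plugging P* into demand: Q* = 617 - 18(24) = 185.

P* = 24, Q* = 185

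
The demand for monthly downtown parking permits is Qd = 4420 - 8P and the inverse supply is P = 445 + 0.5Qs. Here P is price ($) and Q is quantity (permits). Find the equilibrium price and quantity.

P* = 531, Q* = 172

Solving each curve for Q: Qs = -890 + 2P.
Set Qd = Qs: 4420 - 8P = -890 + 2P, so 5310 = 10P and P* = 531.
From the demand curve, Q* = 4420 - 8(531) = 172.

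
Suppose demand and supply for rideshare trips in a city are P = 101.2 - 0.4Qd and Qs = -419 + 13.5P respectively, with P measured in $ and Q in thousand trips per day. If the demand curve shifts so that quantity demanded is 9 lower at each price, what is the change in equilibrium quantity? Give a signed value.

ΔQ = -7.59375

Inverting to quantity form: Qd = 253 - 2.5P.
Equating demand and supply, 253 - 2.5P = -419 + 13.5P gives 16P = 672, so P* = 42.
Then Q* = 253 - 2.5(42) = 148.
After the shift, demand is Qd = 244 - 2.5P.
New equilibrium: 663 = 16P, so P = 41.4375 and Q = 140.40625.
ΔQ = 140.40625 - 148 = -7.59375.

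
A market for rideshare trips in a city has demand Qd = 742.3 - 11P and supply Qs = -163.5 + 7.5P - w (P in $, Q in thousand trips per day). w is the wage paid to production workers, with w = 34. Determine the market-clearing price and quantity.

With w = 34, supply is Qs = -197.5 + 7.5P.
Set Qd = Qs: 742.3 - 11P = -197.5 + 7.5P, so 939.8 = 18.5P and P* = 50.8.
Plugging P* into demand: Q* = 742.3 - 11(50.8) = 183.5.

P* = 50.8, Q* = 183.5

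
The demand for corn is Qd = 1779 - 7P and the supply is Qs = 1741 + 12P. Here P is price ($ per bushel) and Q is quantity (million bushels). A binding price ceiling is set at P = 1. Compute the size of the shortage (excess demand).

Evaluating both curves at the ceiling price 1 gives Qd = 1772, Qs = 1753.
Shortage = Qd - Qs = 1772 - 1753 = 19.

Shortage = 19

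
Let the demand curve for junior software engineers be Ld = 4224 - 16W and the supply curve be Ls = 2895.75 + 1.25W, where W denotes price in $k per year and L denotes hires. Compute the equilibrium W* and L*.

W* = 77, L* = 2992

Set Ld = Ls: 4224 - 16W = 2895.75 + 1.25W, so 1328.25 = 17.25W and W* = 77.
Plugging W* into demand: L* = 4224 - 16(77) = 2992.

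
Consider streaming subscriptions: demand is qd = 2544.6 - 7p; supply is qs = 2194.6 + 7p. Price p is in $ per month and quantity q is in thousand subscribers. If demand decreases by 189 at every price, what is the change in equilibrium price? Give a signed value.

Set qd = qs: 2544.6 - 7p = 2194.6 + 7p, so 350 = 14p and p* = 25.
From the demand curve, q* = 2544.6 - 7(25) = 2369.6.
After the shift, demand is qd = 2355.6 - 7p.
New equilibrium: 161 = 14p, so p = 11.5 and q = 2275.1.
Δp = 11.5 - 25 = -13.5.

Δp = -13.5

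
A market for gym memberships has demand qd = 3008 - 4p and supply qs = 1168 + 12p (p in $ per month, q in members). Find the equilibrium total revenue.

Equating demand and supply, 3008 - 4p = 1168 + 12p gives 16p = 1840, so p* = 115.
Then q* = 3008 - 4(115) = 2548.
Total revenue = p* × q* = 115 × 2548 = 293020.

Total revenue = 293020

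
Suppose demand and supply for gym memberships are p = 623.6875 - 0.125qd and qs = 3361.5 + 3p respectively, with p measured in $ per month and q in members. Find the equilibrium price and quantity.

Solving each curve for q: qd = 4989.5 - 8p.
Equating demand and supply, 4989.5 - 8p = 3361.5 + 3p gives 11p = 1628, so p* = 148.
Then q* = 4989.5 - 8(148) = 3805.5.

p* = 148, q* = 3805.5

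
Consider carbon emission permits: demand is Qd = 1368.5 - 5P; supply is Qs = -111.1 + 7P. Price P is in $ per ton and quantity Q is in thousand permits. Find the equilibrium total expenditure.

Equating demand and supply, 1368.5 - 5P = -111.1 + 7P gives 12P = 1479.6, so P* = 123.3.
Then Q* = 1368.5 - 5(123.3) = 752.
Total expenditure = P* × Q* = 123.3 × 752 = 92721.6.

Total expenditure = 92721.6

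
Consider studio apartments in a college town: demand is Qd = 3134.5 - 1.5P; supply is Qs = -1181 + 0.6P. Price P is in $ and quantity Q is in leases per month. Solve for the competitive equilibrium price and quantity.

At equilibrium Qd = Qs, so 3134.5 - 1.5P = -1181 + 0.6P; collecting terms, 4315.5 = 2.1P and P* = 2055.
From the demand curve, Q* = 3134.5 - 1.5(2055) = 52.

P* = 2055, Q* = 52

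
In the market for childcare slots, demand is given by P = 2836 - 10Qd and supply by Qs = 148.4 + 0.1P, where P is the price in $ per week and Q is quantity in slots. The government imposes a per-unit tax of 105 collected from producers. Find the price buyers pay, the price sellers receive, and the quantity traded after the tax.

Solving each curve for Q: Qd = 283.6 - 0.1P.
With a tax of 105 on producers, they supply based on the net price P_s = P_b - 105, so Qs = 137.9 + 0.1P_b.
Set Qd = Qs: 283.6 - 0.1P_b = 137.9 + 0.1P_b, so 145.7 = 0.2P_b and P_b = 728.5.
Then P_s = 728.5 - 105 = 623.5 and Q = 283.6 - 0.1(728.5) = 210.75.

P_b = 728.5, P_s = 623.5, Q = 210.75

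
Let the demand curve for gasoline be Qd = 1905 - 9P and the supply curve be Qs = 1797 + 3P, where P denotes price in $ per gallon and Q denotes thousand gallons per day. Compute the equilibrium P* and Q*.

P* = 9, Q* = 1824

At equilibrium Qd = Qs, so 1905 - 9P = 1797 + 3P; collecting terms, 108 = 12P and P* = 9.
From the demand curve, Q* = 1905 - 9(9) = 1824.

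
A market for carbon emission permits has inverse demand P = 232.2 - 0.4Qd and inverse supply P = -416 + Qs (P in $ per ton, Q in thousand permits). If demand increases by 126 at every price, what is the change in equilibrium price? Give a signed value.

ΔP = 36

In direct form, Qd = 580.5 - 2.5P and Qs = 416 + P.
Set Qd = Qs: 580.5 - 2.5P = 416 + P, so 164.5 = 3.5P and P* = 47.
Then Q* = 580.5 - 2.5(47) = 463.
After the shift, demand is Qd = 706.5 - 2.5P.
Re-solving, 3.5P = 290.5 gives P = 83 and Q = 499.
ΔP = 83 - 47 = 36.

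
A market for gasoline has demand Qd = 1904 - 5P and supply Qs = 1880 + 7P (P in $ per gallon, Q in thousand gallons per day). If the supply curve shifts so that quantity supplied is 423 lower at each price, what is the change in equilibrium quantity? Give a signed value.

The market clears where 1904 - 5P = 1880 + 7P. Rearranging, 12P = 24, hence P* = 2.
Plugging P* into demand: Q* = 1904 - 5(2) = 1894.
After the shift, supply is Qs = 1457 + 7P.
Re-solving, 12P = 447 gives P = 37.25 and Q = 1717.75.
ΔQ = 1717.75 - 1894 = -176.25.

ΔQ = -176.25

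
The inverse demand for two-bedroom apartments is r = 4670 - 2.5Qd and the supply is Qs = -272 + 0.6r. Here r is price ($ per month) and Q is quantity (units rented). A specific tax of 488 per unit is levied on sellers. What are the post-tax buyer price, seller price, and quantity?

r_b = 2432.8, r_s = 1944.8, Q = 894.88

Rewriting in direct form: Qd = 1868 - 0.4r.
With a tax of 488 on sellers, they supply based on the net price r_s = r_b - 488, so Qs = -564.8 + 0.6r_b.
Equate demand and the shifted supply: 1868 - 0.4r_b = -564.8 + 0.6r_b, giving r_b = 2432.8, so r_b = 2432.8.
Then r_s = 2432.8 - 488 = 1944.8 and Q = 1868 - 0.4(2432.8) = 894.88.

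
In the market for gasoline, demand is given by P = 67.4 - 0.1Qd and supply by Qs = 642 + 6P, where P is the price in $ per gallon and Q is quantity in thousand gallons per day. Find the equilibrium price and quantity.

P* = 2, Q* = 654

In direct form, Qd = 674 - 10P.
Equating demand and supply, 674 - 10P = 642 + 6P gives 16P = 32, so P* = 2.
Plugging P* into demand: Q* = 674 - 10(2) = 654.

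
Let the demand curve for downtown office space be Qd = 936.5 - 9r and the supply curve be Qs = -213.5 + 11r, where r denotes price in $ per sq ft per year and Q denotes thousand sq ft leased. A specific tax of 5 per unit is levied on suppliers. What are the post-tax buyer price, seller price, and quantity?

r_b = 60.25, r_s = 55.25, Q = 394.25

The tax drives a wedge r_b - r_s = 5. Substituting r_s = r_b - 5 into supply: Qs = -268.5 + 11r_b.
Market clearing requires 936.5 - 9r_b = -268.5 + 11r_b; hence 1205 = 20r_b and r_b = 60.25.
Then r_s = 60.25 - 5 = 55.25 and Q = 936.5 - 9(60.25) = 394.25.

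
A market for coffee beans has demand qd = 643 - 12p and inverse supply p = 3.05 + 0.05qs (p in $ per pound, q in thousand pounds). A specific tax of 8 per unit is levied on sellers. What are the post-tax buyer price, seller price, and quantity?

Rewriting in direct form: qs = -61 + 20p.
With a tax of 8 on sellers, they supply based on the net price p_s = p_b - 8, so qs = -221 + 20p_b.
Equate demand and the shifted supply: 643 - 12p_b = -221 + 20p_b, giving 32p_b = 864, so p_b = 27.
So p_s = 19 and the quantity traded is q = 643 - 12(27) = 319.

p_b = 27, p_s = 19, q = 319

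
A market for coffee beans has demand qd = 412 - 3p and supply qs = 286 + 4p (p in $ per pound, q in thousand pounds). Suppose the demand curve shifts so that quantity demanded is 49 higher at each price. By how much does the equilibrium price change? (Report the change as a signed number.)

Δp = 7

Set qd = qs: 412 - 3p = 286 + 4p, so 126 = 7p and p* = 18.
Plugging p* into demand: q* = 412 - 3(18) = 358.
After the shift, demand is qd = 461 - 3p.
The new intersection has 175 = 7p, i.e. p = 25, q = 386.
Δp = 25 - 18 = 7.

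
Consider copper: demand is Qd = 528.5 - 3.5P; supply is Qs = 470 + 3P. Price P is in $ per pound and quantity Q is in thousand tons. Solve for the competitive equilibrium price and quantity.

P* = 9, Q* = 497

The market clears where 528.5 - 3.5P = 470 + 3P. Rearranging, 6.5P = 58.5, hence P* = 9.
Substitute back: Q* = 528.5 - 3.5(9) = 497.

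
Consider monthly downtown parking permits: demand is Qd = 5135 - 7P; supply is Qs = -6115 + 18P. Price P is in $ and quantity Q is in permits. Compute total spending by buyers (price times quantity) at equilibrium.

Total spending by buyers = 893250

Set Qd = Qs: 5135 - 7P = -6115 + 18P, so 11250 = 25P and P* = 450.
From the demand curve, Q* = 5135 - 7(450) = 1985.
Total spending by buyers = P* × Q* = 450 × 1985 = 893250.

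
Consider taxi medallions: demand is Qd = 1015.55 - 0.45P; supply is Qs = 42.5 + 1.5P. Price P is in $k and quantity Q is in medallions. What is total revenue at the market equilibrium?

Total revenue = 394709

At equilibrium Qd = Qs, so 1015.55 - 0.45P = 42.5 + 1.5P; collecting terms, 973.05 = 1.95P and P* = 499.
Substitute back: Q* = 1015.55 - 0.45(499) = 791.
Total revenue = P* × Q* = 499 × 791 = 394709.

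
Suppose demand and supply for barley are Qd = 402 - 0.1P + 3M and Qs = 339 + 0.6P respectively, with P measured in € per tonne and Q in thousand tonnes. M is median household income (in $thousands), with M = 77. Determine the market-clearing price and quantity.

With M = 77, demand is Qd = 633 - 0.1P.
Set Qd = Qs: 633 - 0.1P = 339 + 0.6P, so 294 = 0.7P and P* = 420.
Substitute back: Q* = 633 - 0.1(420) = 591.

P* = 420, Q* = 591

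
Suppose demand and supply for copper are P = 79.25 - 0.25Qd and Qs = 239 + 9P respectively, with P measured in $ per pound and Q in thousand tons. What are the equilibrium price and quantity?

P* = 6, Q* = 293

Rewriting in direct form: Qd = 317 - 4P.
At equilibrium Qd = Qs, so 317 - 4P = 239 + 9P; collecting terms, 78 = 13P and P* = 6.
Then Q* = 317 - 4(6) = 293.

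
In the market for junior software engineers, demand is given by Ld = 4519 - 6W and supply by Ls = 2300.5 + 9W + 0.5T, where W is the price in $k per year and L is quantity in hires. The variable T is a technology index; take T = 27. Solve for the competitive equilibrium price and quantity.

W* = 147, L* = 3637

With T = 27, supply is Ls = 2314 + 9W.
Set Ld = Ls: 4519 - 6W = 2314 + 9W, so 2205 = 15W and W* = 147.
From the demand curve, L* = 4519 - 6(147) = 3637.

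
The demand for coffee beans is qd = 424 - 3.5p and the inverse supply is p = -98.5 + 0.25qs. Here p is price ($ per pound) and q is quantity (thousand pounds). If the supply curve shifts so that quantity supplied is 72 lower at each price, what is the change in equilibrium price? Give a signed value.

Δp = 9.6

Solving each curve for q: qs = 394 + 4p.
Set qd = qs: 424 - 3.5p = 394 + 4p, so 30 = 7.5p and p* = 4.
Then q* = 424 - 3.5(4) = 410.
After the shift, supply is qs = 322 + 4p.
Re-solving, 7.5p = 102 gives p = 13.6 and q = 376.4.
Δp = 13.6 - 4 = 9.6.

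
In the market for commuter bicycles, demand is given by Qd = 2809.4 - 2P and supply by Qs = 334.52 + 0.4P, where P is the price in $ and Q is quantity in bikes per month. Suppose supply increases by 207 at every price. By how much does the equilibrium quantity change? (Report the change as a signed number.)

Equating demand and supply, 2809.4 - 2P = 334.52 + 0.4P gives 2.4P = 2474.88, so P* = 1031.2.
From the demand curve, Q* = 2809.4 - 2(1031.2) = 747.
After the shift, supply is Qs = 541.52 + 0.4P.
New equilibrium: 2267.88 = 2.4P, so P = 944.95 and Q = 919.5.
ΔQ = 919.5 - 747 = 172.5.

ΔQ = 172.5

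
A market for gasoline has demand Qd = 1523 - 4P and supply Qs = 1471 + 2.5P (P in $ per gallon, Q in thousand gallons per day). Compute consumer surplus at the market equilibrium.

Set Qd = Qs: 1523 - 4P = 1471 + 2.5P, so 52 = 6.5P and P* = 8.
Then Q* = 1523 - 4(8) = 1491.
Demand choke price (Qd = 0): P = 1523/4 = 380.75. Consumer surplus = ½ × (380.75 - 8) × 1491 = 277885.125.

Consumer surplus = 277885.125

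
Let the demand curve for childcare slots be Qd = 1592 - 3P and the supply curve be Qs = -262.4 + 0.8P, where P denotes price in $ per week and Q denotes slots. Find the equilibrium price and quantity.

Equating demand and supply, 1592 - 3P = -262.4 + 0.8P gives 3.8P = 1854.4, so P* = 488.
From the demand curve, Q* = 1592 - 3(488) = 128.

P* = 488, Q* = 128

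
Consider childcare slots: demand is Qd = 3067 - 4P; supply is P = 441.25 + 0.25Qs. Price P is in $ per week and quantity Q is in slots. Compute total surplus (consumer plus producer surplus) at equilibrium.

Total surplus = 105950.25

Inverting to quantity form: Qs = -1765 + 4P.
Set Qd = Qs: 3067 - 4P = -1765 + 4P, so 4832 = 8P and P* = 604.
Substitute back: Q* = 3067 - 4(604) = 651.
Demand choke price = 766.75; supply choke price = 441.25. CS = ½(766.75 - 604)(651) = 52975.125; PS = ½(604 - 441.25)(651) = 52975.125. Total surplus = 105950.25.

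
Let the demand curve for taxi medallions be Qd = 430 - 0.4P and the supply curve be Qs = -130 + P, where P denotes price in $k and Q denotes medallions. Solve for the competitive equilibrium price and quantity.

The market clears where 430 - 0.4P = -130 + P. Rearranging, 1.4P = 560, hence P* = 400.
Substitute back: Q* = 430 - 0.4(400) = 270.

P* = 400, Q* = 270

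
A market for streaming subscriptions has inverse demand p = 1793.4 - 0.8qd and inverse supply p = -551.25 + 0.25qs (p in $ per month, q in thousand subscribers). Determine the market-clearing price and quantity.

p* = 7, q* = 2233

In direct form, qd = 2241.75 - 1.25p and qs = 2205 + 4p.
Equating demand and supply, 2241.75 - 1.25p = 2205 + 4p gives 5.25p = 36.75, so p* = 7.
Then q* = 2241.75 - 1.25(7) = 2233.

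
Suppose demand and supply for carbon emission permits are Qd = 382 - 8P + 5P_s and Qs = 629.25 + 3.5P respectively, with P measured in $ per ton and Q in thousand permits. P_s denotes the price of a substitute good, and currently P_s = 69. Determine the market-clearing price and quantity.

With P_s = 69, demand is Qd = 727 - 8P.
Equating demand and supply, 727 - 8P = 629.25 + 3.5P gives 11.5P = 97.75, so P* = 8.5.
Plugging P* into demand: Q* = 727 - 8(8.5) = 659.

P* = 8.5, Q* = 659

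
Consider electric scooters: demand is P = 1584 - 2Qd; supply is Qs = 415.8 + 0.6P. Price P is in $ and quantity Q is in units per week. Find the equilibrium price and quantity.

P* = 342, Q* = 621

Inverting to quantity form: Qd = 792 - 0.5P.
Set Qd = Qs: 792 - 0.5P = 415.8 + 0.6P, so 376.2 = 1.1P and P* = 342.
Substitute back: Q* = 792 - 0.5(342) = 621.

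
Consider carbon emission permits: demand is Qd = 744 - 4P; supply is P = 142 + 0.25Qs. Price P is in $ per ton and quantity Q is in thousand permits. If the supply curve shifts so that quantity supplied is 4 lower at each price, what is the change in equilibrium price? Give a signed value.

Inverting to quantity form: Qs = -568 + 4P.
Set Qd = Qs: 744 - 4P = -568 + 4P, so 1312 = 8P and P* = 164.
From the demand curve, Q* = 744 - 4(164) = 88.
After the shift, supply is Qs = -572 + 4P.
New equilibrium: 1316 = 8P, so P = 164.5 and Q = 86.
ΔP = 164.5 - 164 = 0.5.

ΔP = 0.5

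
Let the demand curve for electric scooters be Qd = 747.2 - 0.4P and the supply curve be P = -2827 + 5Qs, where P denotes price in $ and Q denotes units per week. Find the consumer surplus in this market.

Inverting to quantity form: Qs = 565.4 + 0.2P.
Set Qd = Qs: 747.2 - 0.4P = 565.4 + 0.2P, so 181.8 = 0.6P and P* = 303.
Substitute back: Q* = 747.2 - 0.4(303) = 626.
Demand choke price (Qd = 0): P = 747.2/0.4 = 1868. Consumer surplus = ½ × (1868 - 303) × 626 = 489845.

Consumer surplus = 489845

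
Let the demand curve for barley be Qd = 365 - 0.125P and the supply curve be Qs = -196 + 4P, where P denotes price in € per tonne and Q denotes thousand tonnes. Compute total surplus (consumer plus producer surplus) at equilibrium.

Total surplus = 499554

Equating demand and supply, 365 - 0.125P = -196 + 4P gives 4.125P = 561, so P* = 136.
Plugging P* into demand: Q* = 365 - 0.125(136) = 348.
Demand choke price = 2920; supply choke price = 49. CS = ½(2920 - 136)(348) = 484416; PS = ½(136 - 49)(348) = 15138. Total surplus = 499554.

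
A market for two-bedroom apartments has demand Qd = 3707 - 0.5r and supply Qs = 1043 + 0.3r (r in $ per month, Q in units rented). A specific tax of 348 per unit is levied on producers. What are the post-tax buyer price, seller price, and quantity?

With a tax of 348 on producers, they supply based on the net price r_s = r_b - 348, so Qs = 938.6 + 0.3r_b.
Set Qd = Qs: 3707 - 0.5r_b = 938.6 + 0.3r_b, so 2768.4 = 0.8r_b and r_b = 3460.5.
So r_s = 3112.5 and the quantity traded is Q = 3707 - 0.5(3460.5) = 1976.75.

r_b = 3460.5, r_s = 3112.5, Q = 1976.75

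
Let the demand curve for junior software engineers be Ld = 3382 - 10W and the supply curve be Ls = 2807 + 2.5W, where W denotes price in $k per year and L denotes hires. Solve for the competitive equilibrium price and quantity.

W* = 46, L* = 2922

The market clears where 3382 - 10W = 2807 + 2.5W. Rearranging, 12.5W = 575, hence W* = 46.
Then L* = 3382 - 10(46) = 2922.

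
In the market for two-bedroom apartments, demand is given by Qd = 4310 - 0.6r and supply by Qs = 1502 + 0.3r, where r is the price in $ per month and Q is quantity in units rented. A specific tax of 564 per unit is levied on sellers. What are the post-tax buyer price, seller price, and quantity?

r_b = 3308, r_s = 2744, Q = 2325.2

Sellers keep r_s = r_b - 564 per unit, so supply in terms of the buyer price is Qs = 1332.8 + 0.3r_b.
Market clearing requires 4310 - 0.6r_b = 1332.8 + 0.3r_b; hence 2977.2 = 0.9r_b and r_b = 3308.
So r_s = 2744 and the quantity traded is Q = 4310 - 0.6(3308) = 2325.2.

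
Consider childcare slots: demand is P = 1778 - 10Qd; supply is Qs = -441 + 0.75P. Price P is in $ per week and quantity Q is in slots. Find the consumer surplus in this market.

In direct form, Qd = 177.8 - 0.1P.
Set Qd = Qs: 177.8 - 0.1P = -441 + 0.75P, so 618.8 = 0.85P and P* = 728.
Then Q* = 177.8 - 0.1(728) = 105.
Demand choke price (Qd = 0): P = 177.8/0.1 = 1778. Consumer surplus = ½ × (1778 - 728) × 105 = 55125.

Consumer surplus = 55125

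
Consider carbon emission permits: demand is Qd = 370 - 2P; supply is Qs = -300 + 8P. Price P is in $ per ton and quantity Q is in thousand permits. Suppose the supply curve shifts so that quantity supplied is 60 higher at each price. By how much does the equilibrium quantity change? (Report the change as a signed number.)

ΔQ = 12

Equating demand and supply, 370 - 2P = -300 + 8P gives 10P = 670, so P* = 67.
Plugging P* into demand: Q* = 370 - 2(67) = 236.
After the shift, supply is Qs = -240 + 8P.
The new intersection has 610 = 10P, i.e. P = 61, Q = 248.
ΔQ = 248 - 236 = 12.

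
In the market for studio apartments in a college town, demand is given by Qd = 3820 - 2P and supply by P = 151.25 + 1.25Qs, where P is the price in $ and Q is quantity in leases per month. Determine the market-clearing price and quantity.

In direct form, Qs = -121 + 0.8P.
Equating demand and supply, 3820 - 2P = -121 + 0.8P gives 2.8P = 3941, so P* = 1407.5.
Plugging P* into demand: Q* = 3820 - 2(1407.5) = 1005.

P* = 1407.5, Q* = 1005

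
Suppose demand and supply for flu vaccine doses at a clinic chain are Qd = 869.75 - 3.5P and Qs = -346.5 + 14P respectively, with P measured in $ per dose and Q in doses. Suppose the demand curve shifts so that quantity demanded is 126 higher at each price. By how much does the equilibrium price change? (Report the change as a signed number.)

Set Qd = Qs: 869.75 - 3.5P = -346.5 + 14P, so 1216.25 = 17.5P and P* = 69.5.
From the demand curve, Q* = 869.75 - 3.5(69.5) = 626.5.
After the shift, demand is Qd = 995.75 - 3.5P.
The new intersection has 1342.25 = 17.5P, i.e. P = 76.7, Q = 727.3.
ΔP = 76.7 - 69.5 = 7.2.

ΔP = 7.2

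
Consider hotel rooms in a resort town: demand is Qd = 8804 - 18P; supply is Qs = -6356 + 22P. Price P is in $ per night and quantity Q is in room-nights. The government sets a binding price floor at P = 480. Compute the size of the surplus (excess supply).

Evaluating both curves at the floor price 480 gives Qd = 164, Qs = 4204.
Surplus = Qs - Qd = 4204 - 164 = 4040.

Surplus = 4040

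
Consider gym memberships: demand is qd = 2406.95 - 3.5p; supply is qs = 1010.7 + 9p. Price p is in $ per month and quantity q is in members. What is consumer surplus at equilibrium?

Consumer surplus = 580608

The market clears where 2406.95 - 3.5p = 1010.7 + 9p. Rearranging, 12.5p = 1396.25, hence p* = 111.7.
Substitute back: q* = 2406.95 - 3.5(111.7) = 2016.
Demand choke price (qd = 0): p = 2406.95/3.5 = 687.7. Consumer surplus = ½ × (687.7 - 111.7) × 2016 = 580608.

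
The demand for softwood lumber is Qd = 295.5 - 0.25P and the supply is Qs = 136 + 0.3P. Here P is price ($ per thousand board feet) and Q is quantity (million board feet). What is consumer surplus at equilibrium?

Consumer surplus = 99458

At equilibrium Qd = Qs, so 295.5 - 0.25P = 136 + 0.3P; collecting terms, 159.5 = 0.55P and P* = 290.
Then Q* = 295.5 - 0.25(290) = 223.
Demand choke price (Qd = 0): P = 295.5/0.25 = 1182. Consumer surplus = ½ × (1182 - 290) × 223 = 99458.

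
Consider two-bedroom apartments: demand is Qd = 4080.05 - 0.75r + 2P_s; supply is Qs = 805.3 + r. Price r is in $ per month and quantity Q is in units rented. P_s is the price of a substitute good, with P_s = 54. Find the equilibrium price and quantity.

r* = 1933, Q* = 2738.3

With P_s = 54, demand is Qd = 4188.05 - 0.75r.
Equating demand and supply, 4188.05 - 0.75r = 805.3 + r gives 1.75r = 3382.75, so r* = 1933.
Substitute back: Q* = 4188.05 - 0.75(1933) = 2738.3.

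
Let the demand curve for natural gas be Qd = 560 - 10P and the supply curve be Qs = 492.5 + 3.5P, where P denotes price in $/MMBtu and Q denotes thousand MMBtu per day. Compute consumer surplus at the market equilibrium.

At equilibrium Qd = Qs, so 560 - 10P = 492.5 + 3.5P; collecting terms, 67.5 = 13.5P and P* = 5.
Then Q* = 560 - 10(5) = 510.
Demand choke price (Qd = 0): P = 560/10 = 56. Consumer surplus = ½ × (56 - 5) × 510 = 13005.

Consumer surplus = 13005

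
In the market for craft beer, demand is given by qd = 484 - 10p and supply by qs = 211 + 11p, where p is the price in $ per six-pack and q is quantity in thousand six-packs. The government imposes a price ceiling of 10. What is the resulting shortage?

Shortage = 63

At p = 10: qd = 384 and qs = 321.
Shortage = qd - qs = 384 - 321 = 63.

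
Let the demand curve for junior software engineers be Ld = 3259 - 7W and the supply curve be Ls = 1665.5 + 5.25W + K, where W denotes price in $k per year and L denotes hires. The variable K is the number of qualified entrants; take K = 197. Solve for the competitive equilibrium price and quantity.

W* = 114, L* = 2461

With K = 197, supply is Ls = 1862.5 + 5.25W.
The market clears where 3259 - 7W = 1862.5 + 5.25W. Rearranging, 12.25W = 1396.5, hence W* = 114.
Substitute back: L* = 3259 - 7(114) = 2461.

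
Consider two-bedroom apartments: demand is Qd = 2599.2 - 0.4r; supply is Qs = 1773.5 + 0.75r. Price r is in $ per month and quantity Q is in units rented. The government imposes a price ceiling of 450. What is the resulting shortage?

Evaluating both curves at the ceiling price 450 gives Qd = 2419.2, Qs = 2111.
Shortage = Qd - Qs = 2419.2 - 2111 = 308.2.

Shortage = 308.2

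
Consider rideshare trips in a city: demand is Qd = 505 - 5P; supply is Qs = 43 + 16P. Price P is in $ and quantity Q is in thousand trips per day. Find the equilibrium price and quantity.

The market clears where 505 - 5P = 43 + 16P. Rearranging, 21P = 462, hence P* = 22.
Then Q* = 505 - 5(22) = 395.

P* = 22, Q* = 395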